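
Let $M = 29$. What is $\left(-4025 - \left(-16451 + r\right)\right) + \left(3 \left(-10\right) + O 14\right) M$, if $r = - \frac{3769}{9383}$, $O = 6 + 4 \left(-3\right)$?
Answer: $\frac{85576729}{9383} \approx 9120.4$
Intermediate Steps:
$O = -6$ ($O = 6 - 12 = -6$)
$r = - \frac{3769}{9383}$ ($r = \left(-3769\right) \frac{1}{9383} = - \frac{3769}{9383} \approx -0.40168$)
$\left(-4025 - \left(-16451 + r\right)\right) + \left(3 \left(-10\right) + O 14\right) M = \left(-4025 + \left(16451 - - \frac{3769}{9383}\right)\right) + \left(3 \left(-10\right) - 84\right) 29 = \left(-4025 + \left(16451 + \frac{3769}{9383}\right)\right) + \left(-30 - 84\right) 29 = \left(-4025 + \frac{154363502}{9383}\right) - 3306 = \frac{116596927}{9383} - 3306 = \frac{85576729}{9383}$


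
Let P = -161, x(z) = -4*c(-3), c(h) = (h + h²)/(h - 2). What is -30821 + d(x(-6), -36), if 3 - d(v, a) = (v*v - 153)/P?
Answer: -124045699/4025 ≈ -30819.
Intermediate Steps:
c(h) = (h + h²)/(-2 + h)
x(z) = 24/5 (x(z) = -(-12)*(1 - 3)/(-2 - 3) = -(-12)*(-2)/(-5) = -(-12)*(-1)*(-2)/5 = -4*(-6/5) = 24/5)
d(v, a) = 330/161 + v²/161 (d(v, a) = 3 - (v*v - 153)/(-161) = 3 - (v² - 153)*(-1)/161 = 3 - (-153 + v²)*(-1)/161 = 3 - (153/161 - v²/161) = 3 + (-153/161 + v²/161) = 330/161 + v²/161)
-30821 + d(x(-6), -36) = -30821 + (330/161 + (24/5)²/161) = -30821 + (330/161 + (1/161)*(576/25)) = -30821 + (330/161 + 576/4025) = -30821 + 8826/4025 = -124045699/4025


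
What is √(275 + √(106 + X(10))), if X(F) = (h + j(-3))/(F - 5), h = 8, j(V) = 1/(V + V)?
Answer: √(247500 + 30*√96810)/30 ≈ 16.893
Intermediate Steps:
j(V) = 1/(2*V)
X(F) = 47/(6*(-5 + F)) (X(F) = (8 + (½)/(-3))/(F - 5) = (8 + (½)*(-⅓))/(-5 + F) = (8 - ⅙)/(-5 + F) = 47/(6*(-5 + F)))
√(275 + √(106 + X(10))) = √(275 + √(106 + 47/(6*(-5 + 10)))) = √(275 + √(106 + (47/6)/5)) = √(275 + √(106 + (47/6)*(⅕))) = √(275 + √(106 + 47/30)) = √(275 + √(3227/30)) = √(275 + √96810/30)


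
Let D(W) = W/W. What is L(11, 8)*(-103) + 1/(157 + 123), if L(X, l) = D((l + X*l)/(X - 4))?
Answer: -28839/280 ≈ -103.00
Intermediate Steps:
D(W) = 1
L(X, l) = 1
L(11, 8)*(-103) + 1/(157 + 123) = 1*(-103) + 1/(157 + 123) = -103 + 1/280 = -28839/280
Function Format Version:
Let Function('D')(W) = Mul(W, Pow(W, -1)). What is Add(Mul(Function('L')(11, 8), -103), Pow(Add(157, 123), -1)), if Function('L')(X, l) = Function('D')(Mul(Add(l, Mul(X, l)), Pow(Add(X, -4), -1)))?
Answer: Rational(-28839, 280) ≈ -103.00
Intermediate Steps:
Function('D')(W) = 1
Function('L')(X, l) = 1
Add(Mul(Function('L')(11, 8), -103), Pow(Add(157, 123), -1)) = Add(Mul(1, -103), Pow(Add(157, 123), -1)) = Add(-103, Pow(280, -1)) = Add(-103, Rational(1, 280)) = Rational(-28839, 280)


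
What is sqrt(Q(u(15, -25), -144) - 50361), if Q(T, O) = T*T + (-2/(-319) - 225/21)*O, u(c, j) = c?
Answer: 2*I*sqrt(60575988858)/2233 ≈ 220.44*I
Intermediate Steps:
Q(T, O) = T**2 - 23911*O/2233 (Q(T, O) = T**2 + (-2*(-1/319) - 225*1/21)*O = T**2 + (2/319 - 75/7)*O = T**2 - 23911*O/2233)
sqrt(Q(u(15, -25), -144) - 50361) = sqrt((15**2 - 23911/2233*(-144)) - 50361) = sqrt((225 + 3443184/2233) - 50361) = sqrt(3945609/2233 - 50361) = sqrt(-108510504/2233) = 2*I*sqrt(60575988858)/2233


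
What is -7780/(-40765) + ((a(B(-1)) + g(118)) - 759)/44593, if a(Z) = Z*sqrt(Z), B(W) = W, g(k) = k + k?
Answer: 65122689/363566729 - I/44593 ≈ 0.17912 - 2.2425e-5*I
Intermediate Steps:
g(k) = 2*k
a(Z) = Z**(3/2)
-7780/(-40765) + ((a(B(-1)) + g(118)) - 759)/44593 = -7780/(-40765) + (((-1)**(3/2) + 2*118) - 759)/44593 = -7780*(-1/40765) + ((-I + 236) - 759)*(1/44593) = 1556/8153 + ((236 - I) - 759)*(1/44593) = 1556/8153 + (-523 - I)*(1/44593) = 1556/8153 + (-523/44593 - I/44593) = 65122689/363566729 - I/44593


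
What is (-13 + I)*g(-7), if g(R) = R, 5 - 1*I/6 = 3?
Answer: 7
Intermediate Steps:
I = 12 (I = 30 - 6*3 = 30 - 18 = 12)
(-13 + I)*g(-7) = (-13 + 12)*(-7) = -1*(-7) = 7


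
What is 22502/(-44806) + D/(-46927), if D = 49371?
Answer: -1634034190/1051305581 ≈ -1.5543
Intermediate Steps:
22502/(-44806) + D/(-46927) = 22502/(-44806) + 49371/(-46927) = 22502*(-1/44806) + 49371*(-1/46927) = -11251/22403 - 49371/46927 = -1634034190/1051305581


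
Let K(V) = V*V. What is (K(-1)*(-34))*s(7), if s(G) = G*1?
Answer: -238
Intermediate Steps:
s(G) = G
K(V) = V²
(K(-1)*(-34))*s(7) = ((-1)²*(-34))*7 = (1*(-34))*7 = -34*7 = -238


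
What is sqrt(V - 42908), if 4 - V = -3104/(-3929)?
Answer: 2*I*sqrt(165580750670)/3929 ≈ 207.13*I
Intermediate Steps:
V = 12612/3929 (V = 4 - (-3104)/(-3929) = 4 - (-3104)*(-1)/3929 = 4 - 1*3104/3929 = 4 - 3104/3929 = 12612/3929 ≈ 3.2100)
sqrt(V - 42908) = sqrt(12612/3929 - 42908) = sqrt(-168572920/3929) = 2*I*sqrt(165580750670)/3929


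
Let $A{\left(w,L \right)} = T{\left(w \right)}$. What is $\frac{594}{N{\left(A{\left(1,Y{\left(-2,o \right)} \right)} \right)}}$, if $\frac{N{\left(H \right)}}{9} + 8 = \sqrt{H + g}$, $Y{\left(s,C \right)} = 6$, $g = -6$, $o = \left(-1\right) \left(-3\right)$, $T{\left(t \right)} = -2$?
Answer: $- \frac{22}{3} - \frac{11 i \sqrt{2}}{6} \approx -7.3333 - 2.5927 i$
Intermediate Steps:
$o = 3$
$A{\left(w,L \right)} = -2$
$N{\left(H \right)} = -72 + 9 \sqrt{-6 + H}$ ($N{\left(H \right)} = -72 + 9 \sqrt{H - 6} = -72 + 9 \sqrt{-6 + H}$)
$\frac{594}{N{\left(A{\left(1,Y{\left(-2,o \right)} \right)} \right)}} = \frac{594}{-72 + 9 \sqrt{-6 - 2}} = \frac{594}{-72 + 9 \sqrt{-8}} = \frac{594}{-72 + 9 \cdot 2 i \sqrt{2}} = \frac{594}{-72 + 18 i \sqrt{2}}$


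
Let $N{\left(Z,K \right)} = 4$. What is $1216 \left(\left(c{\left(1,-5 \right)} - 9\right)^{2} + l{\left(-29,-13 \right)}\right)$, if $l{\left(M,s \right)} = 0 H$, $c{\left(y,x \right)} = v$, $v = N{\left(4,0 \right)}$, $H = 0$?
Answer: $30400$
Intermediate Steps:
$v = 4$
$c{\left(y,x \right)} = 4$
$l{\left(M,s \right)} = 0$ ($l{\left(M,s \right)} = 0 \cdot 0 = 0$)
$1216 \left(\left(c{\left(1,-5 \right)} - 9\right)^{2} + l{\left(-29,-13 \right)}\right) = 1216 \left(\left(4 - 9\right)^{2} + 0\right) = 1216 \left(\left(-5\right)^{2} + 0\right) = 1216 \left(25 + 0\right) = 1216 \cdot 25 = 30400$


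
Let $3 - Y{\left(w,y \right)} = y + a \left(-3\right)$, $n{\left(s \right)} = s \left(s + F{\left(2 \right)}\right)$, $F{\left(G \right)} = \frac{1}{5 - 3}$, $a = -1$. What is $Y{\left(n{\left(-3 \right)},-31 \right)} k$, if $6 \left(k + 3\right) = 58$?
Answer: $\frac{620}{3} \approx 206.67$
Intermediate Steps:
$k = \frac{20}{3}$ ($k = -3 + \frac{1}{6} \cdot 58 = -3 + \frac{29}{3} = \frac{20}{3} \approx 6.6667$)
$F{\left(G \right)} = \frac{1}{2}$
$n{\left(s \right)} = s \left(\frac{1}{2} + s\right)$ ($n{\left(s \right)} = s \left(s + \frac{1}{2}\right) = s \left(\frac{1}{2} + s\right)$)
$Y{\left(w,y \right)} = - y$ ($Y{\left(w,y \right)} = 3 - \left(y - -3\right) = 3 - \left(y + 3\right) = 3 - \left(3 + y\right) = - y$)
$Y{\left(n{\left(-3 \right)},-31 \right)} k = \left(-1\right) \left(-31\right) \frac{20}{3} = 31 \cdot \frac{20}{3} = \frac{620}{3}$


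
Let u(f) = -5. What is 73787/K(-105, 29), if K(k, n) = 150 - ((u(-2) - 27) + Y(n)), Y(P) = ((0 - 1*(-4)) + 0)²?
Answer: 889/2 ≈ 444.50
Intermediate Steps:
Y(P) = 16 (Y(P) = ((0 + 4) + 0)² = (4 + 0)² = 4² = 16)
K(k, n) = 166 (K(k, n) = 150 - ((-5 - 27) + 16) = 150 - (-32 + 16) = 150 - 1*(-16) = 150 + 16 = 166)
73787/K(-105, 29) = 73787/166 = 73787*(1/166) = 889/2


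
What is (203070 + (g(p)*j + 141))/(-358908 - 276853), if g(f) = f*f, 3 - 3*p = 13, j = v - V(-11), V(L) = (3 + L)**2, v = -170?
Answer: -200611/635761 ≈ -0.31554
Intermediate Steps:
j = -234 (j = -170 - (3 - 11)**2 = -170 - 1*(-8)**2 = -170 - 1*64 = -170 - 64 = -234)
p = -10/3 (p = 1 - 1/3*13 = 1 - 13/3 = -10/3 ≈ -3.3333)
g(f) = f**2
(203070 + (g(p)*j + 141))/(-358908 - 276853) = (203070 + ((-10/3)**2*(-234) + 141))/(-358908 - 276853) = (203070 + ((100/9)*(-234) + 141))/(-635761) = (203070 + (-2600 + 141))*(-1/635761) = (203070 - 2459)*(-1/635761) = 200611*(-1/635761) = -200611/635761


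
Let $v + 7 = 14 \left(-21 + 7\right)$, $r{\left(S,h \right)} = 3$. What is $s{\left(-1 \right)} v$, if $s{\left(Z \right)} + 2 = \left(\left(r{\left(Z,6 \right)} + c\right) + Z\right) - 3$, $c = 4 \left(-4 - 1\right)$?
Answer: $4669$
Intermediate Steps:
$c = -20$ ($c = 4 \left(-5\right) = -20$)
$v = -203$ ($v = -7 + 14 \left(-21 + 7\right) = -7 + 14 \left(-14\right) = -7 - 196 = -203$)
$s{\left(Z \right)} = -22 + Z$ ($s{\left(Z \right)} = -2 + \left(\left(\left(3 - 20\right) + Z\right) - 3\right) = -2 + \left(\left(-17 + Z\right) - 3\right) = -2 + \left(-20 + Z\right) = -22 + Z$)
$s{\left(-1 \right)} v = \left(-22 - 1\right) \left(-203\right) = \left(-23\right) \left(-203\right) = 4669$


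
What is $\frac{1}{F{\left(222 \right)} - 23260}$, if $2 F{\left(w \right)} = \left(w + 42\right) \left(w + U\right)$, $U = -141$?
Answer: $- \frac{1}{12568} \approx -7.9567 \cdot 10^{-5}$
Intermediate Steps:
$F{\left(w \right)} = \frac{\left(-141 + w\right) \left(42 + w\right)}{2}$ ($F{\left(w \right)} = \frac{\left(w + 42\right) \left(w - 141\right)}{2} = \frac{\left(42 + w\right) \left(-141 + w\right)}{2} = \frac{\left(-141 + w\right) \left(42 + w\right)}{2}$)
$\frac{1}{F{\left(222 \right)} - 23260} = \frac{1}{\left(-2961 + \frac{222^{2}}{2} - 10989\right) - 23260} = \frac{1}{\left(-2961 + \frac{1}{2} \cdot 49284 - 10989\right) - 23260} = \frac{1}{\left(-2961 + 24642 - 10989\right) - 23260} = \frac{1}{10692 - 23260} = \frac{1}{-12568} = - \frac{1}{12568}$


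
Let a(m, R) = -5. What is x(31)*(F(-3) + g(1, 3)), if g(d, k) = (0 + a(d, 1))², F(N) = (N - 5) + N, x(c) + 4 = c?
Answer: 378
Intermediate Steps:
x(c) = -4 + c
F(N) = -5 + 2*N (F(N) = (-5 + N) + N = -5 + 2*N)
g(d, k) = 25 (g(d, k) = (0 - 5)² = (-5)² = 25)
x(31)*(F(-3) + g(1, 3)) = (-4 + 31)*((-5 + 2*(-3)) + 25) = 27*((-5 - 6) + 25) = 27*(-11 + 25) = 27*14 = 378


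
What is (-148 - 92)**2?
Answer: 57600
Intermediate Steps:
(-148 - 92)**2 = (-240)**2 = 57600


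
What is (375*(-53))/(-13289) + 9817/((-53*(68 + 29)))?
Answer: -291554/704317 ≈ -0.41395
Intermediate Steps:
(375*(-53))/(-13289) + 9817/((-53*(68 + 29))) = -19875*(-1/13289) + 9817/((-53*97)) = 19875/13289 + 9817/(-5141) = 19875/13289 + 9817*(-1/5141) = 19875/13289 - 9817/5141 = -291554/704317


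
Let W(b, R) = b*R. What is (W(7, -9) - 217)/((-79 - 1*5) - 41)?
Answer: 56/25 ≈ 2.2400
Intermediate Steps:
W(b, R) = R*b
(W(7, -9) - 217)/((-79 - 1*5) - 41) = (-9*7 - 217)/((-79 - 1*5) - 41) = (-63 - 217)/((-79 - 5) - 41) = -280/(-84 - 41) = -280/(-125) = -280*(-1/125) = 56/25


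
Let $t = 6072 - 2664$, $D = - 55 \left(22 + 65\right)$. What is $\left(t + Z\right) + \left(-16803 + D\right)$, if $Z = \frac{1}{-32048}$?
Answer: $- \frac{582632641}{32048} \approx -18180.0$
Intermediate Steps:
$D = -4785$ ($D = \left(-55\right) 87 = -4785$)
$t = 3408$
$Z = - \frac{1}{32048} \approx -3.1203 \cdot 10^{-5}$
$\left(t + Z\right) + \left(-16803 + D\right) = \left(3408 - \frac{1}{32048}\right) - 21588 = \frac{109219583}{32048} - 21588 = - \frac{582632641}{32048}$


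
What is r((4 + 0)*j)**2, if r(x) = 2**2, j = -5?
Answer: 16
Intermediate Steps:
r(x) = 4
r((4 + 0)*j)**2 = 4**2 = 16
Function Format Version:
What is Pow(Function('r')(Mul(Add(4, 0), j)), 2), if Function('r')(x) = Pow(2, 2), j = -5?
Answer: 16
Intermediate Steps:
Function('r')(x) = 4
Pow(Function('r')(Mul(Add(4, 0), j)), 2) = Pow(4, 2) = 16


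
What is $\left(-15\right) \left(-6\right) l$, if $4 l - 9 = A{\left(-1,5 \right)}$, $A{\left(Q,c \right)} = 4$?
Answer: $\frac{585}{2} \approx 292.5$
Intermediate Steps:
$l = \frac{13}{4}$ ($l = \frac{9}{4} + \frac{1}{4} \cdot 4 = \frac{9}{4} + 1 = \frac{13}{4} \approx 3.25$)
$\left(-15\right) \left(-6\right) l = \left(-15\right) \left(-6\right) \frac{13}{4} = 90 \cdot \frac{13}{4} = \frac{585}{2}$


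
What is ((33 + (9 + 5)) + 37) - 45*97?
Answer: -4281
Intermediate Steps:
((33 + (9 + 5)) + 37) - 45*97 = ((33 + 14) + 37) - 4365 = (47 + 37) - 4365 = 84 - 4365 = -4281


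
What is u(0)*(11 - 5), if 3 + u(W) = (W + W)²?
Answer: -18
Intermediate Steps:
u(W) = -3 + 4*W² (u(W) = -3 + (W + W)² = -3 + (2*W)² = -3 + 4*W²)
u(0)*(11 - 5) = (-3 + 4*0²)*(11 - 5) = (-3 + 4*0)*6 = (-3 + 0)*6 = -3*6 = -18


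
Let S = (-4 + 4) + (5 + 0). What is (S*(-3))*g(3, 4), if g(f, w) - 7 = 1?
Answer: -120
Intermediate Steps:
g(f, w) = 8 (g(f, w) = 7 + 1 = 8)
S = 5 (S = 0 + 5 = 5)
(S*(-3))*g(3, 4) = (5*(-3))*8 = -15*8 = -120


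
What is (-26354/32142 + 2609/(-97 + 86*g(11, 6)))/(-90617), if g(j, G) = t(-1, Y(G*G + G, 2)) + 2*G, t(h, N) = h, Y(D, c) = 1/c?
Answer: -3415774/137378181127 ≈ -2.4864e-5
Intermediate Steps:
g(j, G) = -1 + 2*G
(-26354/32142 + 2609/(-97 + 86*g(11, 6)))/(-90617) = (-26354/32142 + 2609/(-97 + 86*(-1 + 2*6)))/(-90617) = (-26354*1/32142 + 2609/(-97 + 86*(-1 + 12)))*(-1/90617) = (-13177/16071 + 2609/(-97 + 86*11))*(-1/90617) = (-13177/16071 + 2609/(-97 + 946))*(-1/90617) = (-13177/16071 + 2609/849)*(-1/90617) = (3415774/1516031)*(-1/90617) = -3415774/137378181127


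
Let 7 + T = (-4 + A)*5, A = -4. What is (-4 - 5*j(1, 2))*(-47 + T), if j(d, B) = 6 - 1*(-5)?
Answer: 5546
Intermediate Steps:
T = -47 (T = -7 + (-4 - 4)*5 = -7 - 8*5 = -7 - 40 = -47)
j(d, B) = 11 (j(d, B) = 6 + 5 = 11)
(-4 - 5*j(1, 2))*(-47 + T) = (-4 - 5*11)*(-47 - 47) = (-4 - 55)*(-94) = -59*(-94) = 5546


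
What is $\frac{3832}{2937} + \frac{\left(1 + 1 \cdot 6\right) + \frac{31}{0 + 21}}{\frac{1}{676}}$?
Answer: $\frac{117827936}{20559} \approx 5731.2$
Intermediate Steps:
$\frac{3832}{2937} + \frac{\left(1 + 1 \cdot 6\right) + \frac{31}{0 + 21}}{\frac{1}{676}} = 3832 \cdot \frac{1}{2937} + \left(\left(1 + 6\right) + \frac{31}{21}\right) \frac{1}{\frac{1}{676}} = \frac{3832}{2937} + \left(7 + 31 \cdot \frac{1}{21}\right) 676 = \frac{3832}{2937} + \left(7 + \frac{31}{21}\right) 676 = \frac{3832}{2937} + \frac{178}{21} \cdot 676 = \frac{3832}{2937} + \frac{120328}{21} = \frac{117827936}{20559}$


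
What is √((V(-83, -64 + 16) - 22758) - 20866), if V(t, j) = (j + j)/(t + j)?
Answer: 2*I*√187154722/131 ≈ 208.86*I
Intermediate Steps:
V(t, j) = 2*j/(j + t) (V(t, j) = (2*j)/(j + t) = 2*j/(j + t))
√((V(-83, -64 + 16) - 22758) - 20866) = √((2*(-64 + 16)/((-64 + 16) - 83) - 22758) - 20866) = √((2*(-48)/(-48 - 83) - 22758) - 20866) = √((2*(-48)/(-131) - 22758) - 20866) = √((2*(-48)*(-1/131) - 22758) - 20866) = √((96/131 - 22758) - 20866) = √(-2981202/131 - 20866) = √(-5714648/131) = 2*I*√187154722/131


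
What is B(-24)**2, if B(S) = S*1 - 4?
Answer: 784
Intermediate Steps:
B(S) = -4 + S (B(S) = S - 4 = -4 + S)
B(-24)**2 = (-4 - 24)**2 = (-28)**2 = 784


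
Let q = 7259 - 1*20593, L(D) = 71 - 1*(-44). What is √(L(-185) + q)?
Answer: I*√13219 ≈ 114.97*I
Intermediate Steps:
L(D) = 115 (L(D) = 71 + 44 = 115)
q = -13334 (q = 7259 - 20593 = -13334)
√(L(-185) + q) = √(115 - 13334) = √(-13219) = I*√13219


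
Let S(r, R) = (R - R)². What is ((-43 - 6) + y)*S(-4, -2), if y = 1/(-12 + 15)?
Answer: 0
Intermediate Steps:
S(r, R) = 0 (S(r, R) = 0² = 0)
y = ⅓ (y = 1/3 = ⅓ ≈ 0.33333)
((-43 - 6) + y)*S(-4, -2) = ((-43 - 6) + ⅓)*0 = (-49 + ⅓)*0 = -146/3*0 = 0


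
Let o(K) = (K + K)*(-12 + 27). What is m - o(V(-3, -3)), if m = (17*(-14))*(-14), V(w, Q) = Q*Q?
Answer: 3062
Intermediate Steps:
V(w, Q) = Q²
m = 3332 (m = -238*(-14) = 3332)
o(K) = 30*K (o(K) = (2*K)*15 = 30*K)
m - o(V(-3, -3)) = 3332 - 30*(-3)² = 3332 - 30*9 = 3332 - 1*270 = 3332 - 270 = 3062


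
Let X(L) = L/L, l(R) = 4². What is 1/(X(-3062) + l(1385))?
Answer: 1/17 ≈ 0.058824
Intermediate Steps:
l(R) = 16
X(L) = 1
1/(X(-3062) + l(1385)) = 1/(1 + 16) = 1/17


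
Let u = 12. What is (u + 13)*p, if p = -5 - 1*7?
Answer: -300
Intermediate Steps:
p = -12 (p = -5 - 7 = -12)
(u + 13)*p = (12 + 13)*(-12) = 25*(-12) = -300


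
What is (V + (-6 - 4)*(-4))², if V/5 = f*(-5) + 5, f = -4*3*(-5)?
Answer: 2059225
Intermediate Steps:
f = 60 (f = -12*(-5) = 60)
V = -1475 (V = 5*(60*(-5) + 5) = 5*(-300 + 5) = 5*(-295) = -1475)
(V + (-6 - 4)*(-4))² = (-1475 + (-6 - 4)*(-4))² = (-1475 - 10*(-4))² = (-1475 + 40)² = (-1435)² = 2059225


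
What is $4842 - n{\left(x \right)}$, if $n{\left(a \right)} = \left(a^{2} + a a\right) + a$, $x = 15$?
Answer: $4377$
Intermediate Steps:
$n{\left(a \right)} = a + 2 a^{2}$ ($n{\left(a \right)} = \left(a^{2} + a^{2}\right) + a = 2 a^{2} + a = a + 2 a^{2}$)
$4842 - n{\left(x \right)} = 4842 - 15 \left(1 + 2 \cdot 15\right) = 4842 - 15 \left(1 + 30\right) = 4842 - 15 \cdot 31 = 4842 - 465 = 4377$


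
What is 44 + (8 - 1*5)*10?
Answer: 74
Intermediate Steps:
44 + (8 - 1*5)*10 = 44 + (8 - 5)*10 = 44 + 3*10 = 44 + 30 = 74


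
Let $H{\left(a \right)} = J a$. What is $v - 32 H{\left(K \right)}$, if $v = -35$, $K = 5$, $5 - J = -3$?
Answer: $-1315$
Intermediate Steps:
$J = 8$ ($J = 5 - -3 = 5 + 3 = 8$)
$H{\left(a \right)} = 8 a$
$v - 32 H{\left(K \right)} = -35 - 32 \cdot 8 \cdot 5 = -35 - 1280 = -1315$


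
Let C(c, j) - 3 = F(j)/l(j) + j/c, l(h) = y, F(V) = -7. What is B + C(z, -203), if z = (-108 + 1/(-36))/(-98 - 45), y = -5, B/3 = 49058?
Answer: 2856658768/19445 ≈ 1.4691e+5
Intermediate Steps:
B = 147174 (B = 3*49058 = 147174)
l(h) = -5
z = 3889/5148 (z = (-108 - 1/36)/(-143) = -3889/36*(-1/143) = 3889/5148 ≈ 0.75544)
C(c, j) = 22/5 + j/c (C(c, j) = 3 + (-7/(-5) + j/c) = 3 + (-7*(-1/5) + j/c) = 3 + (7/5 + j/c) = 22/5 + j/c)
B + C(z, -203) = 147174 + (22/5 - 203/3889/5148) = 147174 + (22/5 - 203*5148/3889) = 147174 + (22/5 - 1045044/3889) = 147174 - 5139662/19445 = 2856658768/19445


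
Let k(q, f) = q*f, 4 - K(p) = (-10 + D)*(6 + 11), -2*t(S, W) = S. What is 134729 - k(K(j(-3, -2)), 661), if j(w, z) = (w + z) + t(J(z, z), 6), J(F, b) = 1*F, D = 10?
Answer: 132085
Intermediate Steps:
J(F, b) = F
t(S, W) = -S/2
j(w, z) = w + z/2 (j(w, z) = (w + z) - z/2 = w + z/2)
K(p) = 4 (K(p) = 4 - (-10 + 10)*(6 + 11) = 4 - 0*17 = 4 - 1*0 = 4 + 0 = 4)
k(q, f) = f*q
134729 - k(K(j(-3, -2)), 661) = 134729 - 661*4 = 134729 - 1*2644 = 134729 - 2644 = 132085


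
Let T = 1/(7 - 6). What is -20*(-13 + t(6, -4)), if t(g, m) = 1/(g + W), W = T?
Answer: 1800/7 ≈ 257.14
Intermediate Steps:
T = 1 (T = 1/1 = 1)
W = 1
t(g, m) = 1/(1 + g) (t(g, m) = 1/(g + 1) = 1/(1 + g))
-20*(-13 + t(6, -4)) = -20*(-13 + 1/(1 + 6)) = -20*(-13 + 1/7) = -20*(-90/7) = 1800/7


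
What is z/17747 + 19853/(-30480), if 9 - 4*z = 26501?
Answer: -554200231/540928560 ≈ -1.0245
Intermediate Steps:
z = -6623 (z = 9/4 - 1/4*26501 = 9/4 - 26501/4 = -6623)
z/17747 + 19853/(-30480) = -6623/17747 + 19853/(-30480) = -6623*1/17747 + 19853*(-1/30480) = -6623/17747 - 19853/30480 = -554200231/540928560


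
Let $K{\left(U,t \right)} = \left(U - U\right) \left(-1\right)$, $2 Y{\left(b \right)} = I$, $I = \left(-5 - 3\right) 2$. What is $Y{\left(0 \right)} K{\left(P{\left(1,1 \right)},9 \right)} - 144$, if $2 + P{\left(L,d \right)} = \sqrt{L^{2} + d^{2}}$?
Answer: $-144$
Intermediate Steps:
$I = -16$ ($I = \left(-8\right) 2 = -16$)
$Y{\left(b \right)} = -8$ ($Y{\left(b \right)} = \frac{1}{2} \left(-16\right) = -8$)
$P{\left(L,d \right)} = -2 + \sqrt{L^{2} + d^{2}}$
$K{\left(U,t \right)} = 0$ ($K{\left(U,t \right)} = 0 \left(-1\right) = 0$)
$Y{\left(0 \right)} K{\left(P{\left(1,1 \right)},9 \right)} - 144 = \left(-8\right) 0 - 144 = 0 - 144 = -144$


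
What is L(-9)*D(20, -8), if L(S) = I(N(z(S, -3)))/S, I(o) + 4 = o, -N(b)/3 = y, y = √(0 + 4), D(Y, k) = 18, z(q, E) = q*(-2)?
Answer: 20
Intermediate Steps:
z(q, E) = -2*q
y = 2 (y = √4 = 2)
N(b) = -6 (N(b) = -3*2 = -6)
I(o) = -4 + o
L(S) = -10/S (L(S) = (-4 - 6)/S = -10/S)
L(-9)*D(20, -8) = -10/(-9)*18 = -10*(-⅑)*18 = (10/9)*18 = 20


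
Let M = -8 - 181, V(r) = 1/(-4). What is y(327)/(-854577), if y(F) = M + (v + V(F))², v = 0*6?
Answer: 3023/13673232 ≈ 0.00022109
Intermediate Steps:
v = 0
V(r) = -¼
M = -189
y(F) = -3023/16 (y(F) = -189 + (0 - ¼)² = -189 + (-¼)² = -189 + 1/16 = -3023/16)
y(327)/(-854577) = -3023/16/(-854577) = -3023/16*(-1/854577) = 3023/13673232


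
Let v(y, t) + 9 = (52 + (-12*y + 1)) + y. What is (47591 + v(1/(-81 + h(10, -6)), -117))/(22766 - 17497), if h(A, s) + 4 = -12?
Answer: 4620606/511093 ≈ 9.0406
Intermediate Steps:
h(A, s) = -16 (h(A, s) = -4 - 12 = -16)
v(y, t) = 44 - 11*y (v(y, t) = -9 + ((52 + (-12*y + 1)) + y) = -9 + ((52 + (1 - 12*y)) + y) = -9 + ((53 - 12*y) + y) = -9 + (53 - 11*y) = 44 - 11*y)
(47591 + v(1/(-81 + h(10, -6)), -117))/(22766 - 17497) = (47591 + (44 - 11/(-81 - 16)))/(22766 - 17497) = (47591 + (44 - 11/(-97)))/5269 = (47591 + (44 - 11*(-1/97)))*(1/5269) = (47591 + (44 + 11/97))*(1/5269) = (47591 + 4279/97)*(1/5269) = (4620606/97)*(1/5269) = 4620606/511093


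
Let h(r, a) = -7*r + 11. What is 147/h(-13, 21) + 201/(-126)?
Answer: -55/357 ≈ -0.15406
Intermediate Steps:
h(r, a) = 11 - 7*r
147/h(-13, 21) + 201/(-126) = 147/(11 - 7*(-13)) + 201/(-126) = 147/(11 + 91) + 201*(-1/126) = 147/102 - 67/42 = 147*(1/102) - 67/42 = 49/34 - 67/42 = -55/357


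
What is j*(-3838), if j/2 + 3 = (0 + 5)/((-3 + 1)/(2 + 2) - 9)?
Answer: 27068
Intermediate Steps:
j = -134/19 (j = -6 + 2*((0 + 5)/((-3 + 1)/(2 + 2) - 9)) = -6 + 2*(5/(-2/4 - 9)) = -6 + 2*(5/(-2*¼ - 9)) = -6 + 2*(5/(-½ - 9)) = -6 + 2*(5/(-19/2)) = -6 + 2*(5*(-2/19)) = -6 + 2*(-10/19) = -6 - 20/19 = -134/19 ≈ -7.0526)
j*(-3838) = -134/19*(-3838) = 27068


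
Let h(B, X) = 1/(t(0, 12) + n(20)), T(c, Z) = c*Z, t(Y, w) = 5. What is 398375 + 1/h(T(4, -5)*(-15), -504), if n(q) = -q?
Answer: 398360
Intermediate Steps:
T(c, Z) = Z*c
h(B, X) = -1/15 (h(B, X) = 1/(5 - 1*20) = 1/(5 - 20) = 1/(-15) = -1/15)
398375 + 1/h(T(4, -5)*(-15), -504) = 398375 + 1/(-1/15) = 398375 - 15 = 398360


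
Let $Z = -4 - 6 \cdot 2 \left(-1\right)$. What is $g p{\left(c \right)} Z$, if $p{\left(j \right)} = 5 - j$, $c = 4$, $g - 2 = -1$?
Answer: $8$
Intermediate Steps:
$g = 1$ ($g = 2 - 1 = 1$)
$Z = 8$ ($Z = -4 - 12 \left(-1\right) = -4 - -12 = -4 + 12 = 8$)
$g p{\left(c \right)} Z = 1 \left(5 - 4\right) 8 = 1 \cdot 1 \cdot 8 = 1 \cdot 8 = 8$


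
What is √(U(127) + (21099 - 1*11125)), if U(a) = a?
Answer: √10101 ≈ 100.50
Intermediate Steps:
√(U(127) + (21099 - 1*11125)) = √(127 + (21099 - 1*11125)) = √(127 + (21099 - 11125)) = √(127 + 9974) = √10101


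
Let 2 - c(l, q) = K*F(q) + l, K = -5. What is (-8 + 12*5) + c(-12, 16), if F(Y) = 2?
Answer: 76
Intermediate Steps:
c(l, q) = 12 - l (c(l, q) = 2 - (-5*2 + l) = 2 - (-10 + l) = 2 + (10 - l) = 12 - l)
(-8 + 12*5) + c(-12, 16) = (-8 + 12*5) + (12 - 1*(-12)) = (-8 + 60) + (12 + 12) = 52 + 24 = 76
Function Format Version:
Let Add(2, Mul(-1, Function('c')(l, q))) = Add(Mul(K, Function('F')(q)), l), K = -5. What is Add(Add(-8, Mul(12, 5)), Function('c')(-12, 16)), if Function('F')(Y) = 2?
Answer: 76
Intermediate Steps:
Function('c')(l, q) = Add(12, Mul(-1, l)) (Function('c')(l, q) = Add(2, Mul(-1, Add(Mul(-5, 2), l))) = Add(2, Mul(-1, Add(-10, l))) = Add(2, Add(10, Mul(-1, l))) = Add(12, Mul(-1, l)))
Add(Add(-8, Mul(12, 5)), Function('c')(-12, 16)) = Add(Add(-8, Mul(12, 5)), Add(12, Mul(-1, -12))) = Add(Add(-8, 60), Add(12, 12)) = Add(52, 24) = 76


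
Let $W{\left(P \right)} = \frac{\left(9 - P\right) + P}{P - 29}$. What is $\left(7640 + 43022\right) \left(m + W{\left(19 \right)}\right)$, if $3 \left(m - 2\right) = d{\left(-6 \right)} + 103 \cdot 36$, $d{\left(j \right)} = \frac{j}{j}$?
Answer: $\frac{940362713}{15} \approx 6.2691 \cdot 10^{7}$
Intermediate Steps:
$d{\left(j \right)} = 1$
$m = \frac{3715}{3}$ ($m = 2 + \frac{1 + 103 \cdot 36}{3} = 2 + \frac{1 + 3708}{3} = 2 + \frac{1}{3} \cdot 3709 = 2 + \frac{3709}{3} = \frac{3715}{3} \approx 1238.3$)
$W{\left(P \right)} = \frac{9}{-29 + P}$
$\left(7640 + 43022\right) \left(m + W{\left(19 \right)}\right) = \left(7640 + 43022\right) \left(\frac{3715}{3} + \frac{9}{-29 + 19}\right) = 50662 \left(\frac{3715}{3} + \frac{9}{-10}\right) = 50662 \left(\frac{3715}{3} + 9 \left(- \frac{1}{10}\right)\right) = 50662 \left(\frac{3715}{3} - \frac{9}{10}\right) = 50662 \cdot \frac{37123}{30} = \frac{940362713}{15}$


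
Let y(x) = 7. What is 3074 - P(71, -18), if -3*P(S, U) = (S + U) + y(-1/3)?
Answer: 3094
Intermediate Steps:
P(S, U) = -7/3 - S/3 - U/3 (P(S, U) = -((S + U) + 7)/3 = -(7 + S + U)/3 = -7/3 - S/3 - U/3)
3074 - P(71, -18) = 3074 - (-7/3 - ⅓*71 - ⅓*(-18)) = 3074 - (-7/3 - 71/3 + 6) = 3074 - 1*(-20) = 3074 + 20 = 3094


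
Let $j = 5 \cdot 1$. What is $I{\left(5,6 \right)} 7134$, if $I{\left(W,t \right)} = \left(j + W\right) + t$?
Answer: $114144$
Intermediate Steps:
$j = 5$
$I{\left(W,t \right)} = 5 + W + t$ ($I{\left(W,t \right)} = \left(5 + W\right) + t = 5 + W + t$)
$I{\left(5,6 \right)} 7134 = \left(5 + 5 + 6\right) 7134 = 16 \cdot 7134 = 114144$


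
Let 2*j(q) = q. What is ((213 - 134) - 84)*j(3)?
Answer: -15/2 ≈ -7.5000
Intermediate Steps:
j(q) = q/2
((213 - 134) - 84)*j(3) = ((213 - 134) - 84)*((½)*3) = (79 - 84)*(3/2) = -5*3/2 = -15/2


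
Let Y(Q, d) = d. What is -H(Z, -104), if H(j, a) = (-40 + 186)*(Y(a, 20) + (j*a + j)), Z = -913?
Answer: -13732614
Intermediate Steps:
H(j, a) = 2920 + 146*j + 146*a*j (H(j, a) = (-40 + 186)*(20 + (j*a + j)) = 146*(20 + (a*j + j)) = 146*(20 + (j + a*j)) = 146*(20 + j + a*j) = 2920 + 146*j + 146*a*j)
-H(Z, -104) = -(2920 + 146*(-913) + 146*(-104)*(-913)) = -(2920 - 133298 + 13862992) = -1*13732614 = -13732614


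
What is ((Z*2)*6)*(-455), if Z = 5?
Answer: -27300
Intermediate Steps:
((Z*2)*6)*(-455) = ((5*2)*6)*(-455) = (10*6)*(-455) = 60*(-455) = -27300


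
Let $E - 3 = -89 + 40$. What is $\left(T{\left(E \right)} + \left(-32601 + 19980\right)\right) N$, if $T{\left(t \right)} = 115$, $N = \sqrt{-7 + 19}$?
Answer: $- 25012 \sqrt{3} \approx -43322.0$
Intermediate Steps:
$E = -46$ ($E = 3 + \left(-89 + 40\right) = 3 - 49 = -46$)
$N = 2 \sqrt{3}$ ($N = \sqrt{12} = 2 \sqrt{3} \approx 3.4641$)
$\left(T{\left(E \right)} + \left(-32601 + 19980\right)\right) N = \left(115 + \left(-32601 + 19980\right)\right) 2 \sqrt{3} = \left(115 - 12621\right) 2 \sqrt{3} = - 12506 \cdot 2 \sqrt{3} = - 25012 \sqrt{3}$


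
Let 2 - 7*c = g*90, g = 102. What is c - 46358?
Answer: -333684/7 ≈ -47669.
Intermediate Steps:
c = -9178/7 (c = 2/7 - 102*90/7 = 2/7 - ⅐*9180 = 2/7 - 9180/7 = -9178/7 ≈ -1311.1)
c - 46358 = -9178/7 - 46358 = -333684/7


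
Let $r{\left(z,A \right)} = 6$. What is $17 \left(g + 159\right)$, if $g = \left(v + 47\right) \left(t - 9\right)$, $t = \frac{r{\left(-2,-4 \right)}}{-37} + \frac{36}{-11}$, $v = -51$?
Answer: $\frac{1444269}{407} \approx 3548.6$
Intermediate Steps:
$t = - \frac{1398}{407}$ ($t = \frac{6}{-37} + \frac{36}{-11} = 6 \left(- \frac{1}{37}\right) + 36 \left(- \frac{1}{11}\right) = - \frac{6}{37} - \frac{36}{11} = - \frac{1398}{407} \approx -3.4349$)
$g = \frac{20244}{407}$ ($g = \left(-51 + 47\right) \left(- \frac{1398}{407} - 9\right) = \left(-4\right) \left(- \frac{5061}{407}\right) = \frac{20244}{407} \approx 49.74$)
$17 \left(g + 159\right) = 17 \left(\frac{20244}{407} + 159\right) = 17 \cdot \frac{84957}{407} = \frac{1444269}{407}$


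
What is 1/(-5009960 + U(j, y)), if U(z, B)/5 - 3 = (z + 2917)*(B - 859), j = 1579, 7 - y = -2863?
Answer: 1/40197335 ≈ 2.4877e-8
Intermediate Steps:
y = 2870 (y = 7 - 1*(-2863) = 7 + 2863 = 2870)
U(z, B) = 15 + 5*(-859 + B)*(2917 + z) (U(z, B) = 15 + 5*((z + 2917)*(B - 859)) = 15 + 5*((2917 + z)*(-859 + B)) = 15 + 5*((-859 + B)*(2917 + z)) = 15 + 5*(-859 + B)*(2917 + z))
1/(-5009960 + U(j, y)) = 1/(-5009960 + (-12528500 - 4295*1579 + 14585*2870 + 5*2870*1579)) = 1/(-5009960 + (-12528500 - 6781805 + 41858950 + 22658650)) = 1/(-5009960 + 45207295) = 1/40197335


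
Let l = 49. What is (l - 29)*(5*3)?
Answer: 300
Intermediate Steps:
(l - 29)*(5*3) = (49 - 29)*(5*3) = 20*15 = 300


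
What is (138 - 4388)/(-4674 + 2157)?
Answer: 4250/2517 ≈ 1.6885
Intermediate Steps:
(138 - 4388)/(-4674 + 2157) = -4250/(-2517) = -4250*(-1/2517) = 4250/2517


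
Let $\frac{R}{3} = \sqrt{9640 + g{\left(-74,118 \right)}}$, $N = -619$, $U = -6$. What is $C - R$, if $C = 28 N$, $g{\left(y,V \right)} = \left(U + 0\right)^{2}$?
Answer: $-17332 - 6 \sqrt{2419} \approx -17627.0$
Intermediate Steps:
$g{\left(y,V \right)} = 36$ ($g{\left(y,V \right)} = \left(-6 + 0\right)^{2} = \left(-6\right)^{2} = 36$)
$C = -17332$ ($C = 28 \left(-619\right) = -17332$)
$R = 6 \sqrt{2419}$ ($R = 3 \sqrt{9640 + 36} = 3 \sqrt{9676} = 3 \cdot 2 \sqrt{2419} = 6 \sqrt{2419} \approx 295.1$)
$C - R = -17332 - 6 \sqrt{2419}$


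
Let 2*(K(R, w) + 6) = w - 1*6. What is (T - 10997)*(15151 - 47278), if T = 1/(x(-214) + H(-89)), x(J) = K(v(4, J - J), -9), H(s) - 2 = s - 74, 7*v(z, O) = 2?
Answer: 123301980285/349 ≈ 3.5330e+8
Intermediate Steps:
v(z, O) = 2/7 (v(z, O) = (⅐)*2 = 2/7)
K(R, w) = -9 + w/2 (K(R, w) = -6 + (w - 1*6)/2 = -6 + (w - 6)/2 = -6 + (-6 + w)/2 = -6 + (-3 + w/2) = -9 + w/2)
H(s) = -72 + s (H(s) = 2 + (s - 74) = 2 + (-74 + s) = -72 + s)
x(J) = -27/2 (x(J) = -9 + (½)*(-9) = -9 - 9/2 = -27/2)
T = -2/349 (T = 1/(-27/2 + (-72 - 89)) = 1/(-27/2 - 161) = 1/(-349/2) = -2/349 ≈ -0.0057307)
(T - 10997)*(15151 - 47278) = (-2/349 - 10997)*(15151 - 47278) = -3837955/349*(-32127) = 123301980285/349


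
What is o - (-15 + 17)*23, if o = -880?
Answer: -926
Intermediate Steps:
o - (-15 + 17)*23 = -880 - (-15 + 17)*23 = -880 - 2*23 = -880 - 1*46 = -880 - 46 = -926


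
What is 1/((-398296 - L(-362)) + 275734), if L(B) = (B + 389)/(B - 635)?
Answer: -997/122194287 ≈ -8.1591e-6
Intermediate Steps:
L(B) = (389 + B)/(-635 + B)
1/((-398296 - L(-362)) + 275734) = 1/((-398296 - (389 - 362)/(-635 - 362)) + 275734) = 1/((-398296 - 27/(-997)) + 275734) = 1/((-398296 - (-1)*27/997) + 275734) = 1/((-398296 - 1*(-27/997)) + 275734) = 1/((-398296 + 27/997) + 275734) = 1/(-397101085/997 + 275734) = 1/(-122194287/997) = -997/122194287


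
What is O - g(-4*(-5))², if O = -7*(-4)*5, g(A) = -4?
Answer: 124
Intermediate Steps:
O = 140 (O = 28*5 = 140)
O - g(-4*(-5))² = 140 - 1*(-4)² = 140 - 1*16 = 140 - 16 = 124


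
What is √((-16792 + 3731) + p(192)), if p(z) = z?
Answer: I*√12869 ≈ 113.44*I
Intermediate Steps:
√((-16792 + 3731) + p(192)) = √((-16792 + 3731) + 192) = √(-13061 + 192) = √(-12869) = I*√12869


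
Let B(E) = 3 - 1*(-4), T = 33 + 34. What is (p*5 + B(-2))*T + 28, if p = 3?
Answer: 1502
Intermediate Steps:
T = 67
B(E) = 7 (B(E) = 3 + 4 = 7)
(p*5 + B(-2))*T + 28 = (3*5 + 7)*67 + 28 = (15 + 7)*67 + 28 = 22*67 + 28 = 1474 + 28 = 1502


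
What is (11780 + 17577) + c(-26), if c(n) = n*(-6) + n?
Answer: 29487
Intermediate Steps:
c(n) = -5*n (c(n) = -6*n + n = -5*n)
(11780 + 17577) + c(-26) = (11780 + 17577) - 5*(-26) = 29357 + 130 = 29487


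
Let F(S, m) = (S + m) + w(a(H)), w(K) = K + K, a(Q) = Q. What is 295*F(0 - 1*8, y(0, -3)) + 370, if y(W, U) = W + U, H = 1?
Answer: -2285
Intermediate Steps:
y(W, U) = U + W
w(K) = 2*K
F(S, m) = 2 + S + m (F(S, m) = (S + m) + 2*1 = (S + m) + 2 = 2 + S + m)
295*F(0 - 1*8, y(0, -3)) + 370 = 295*(2 + (0 - 1*8) + (-3 + 0)) + 370 = 295*(2 + (0 - 8) - 3) + 370 = 295*(2 - 8 - 3) + 370 = 295*(-9) + 370 = -2655 + 370 = -2285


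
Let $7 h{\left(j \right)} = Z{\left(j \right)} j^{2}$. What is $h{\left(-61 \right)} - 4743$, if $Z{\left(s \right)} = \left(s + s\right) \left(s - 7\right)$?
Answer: $\frac{30836215}{7} \approx 4.4052 \cdot 10^{6}$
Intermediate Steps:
$Z{\left(s \right)} = 2 s \left(-7 + s\right)$
$h{\left(j \right)} = \frac{2 j^{3} \left(-7 + j\right)}{7}$ ($h{\left(j \right)} = \frac{2 j \left(-7 + j\right) j^{2}}{7} = \frac{2 j^{3} \left(-7 + j\right)}{7}$)
$h{\left(-61 \right)} - 4743 = \frac{2 \left(-61\right)^{3} \left(-7 - 61\right)}{7} - 4743 = \frac{2}{7} \left(-226981\right) \left(-68\right) - 4743 = \frac{30869416}{7} - 4743 = \frac{30836215}{7}$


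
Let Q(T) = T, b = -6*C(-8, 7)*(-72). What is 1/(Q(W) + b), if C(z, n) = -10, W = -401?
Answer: -1/4721 ≈ -0.00021182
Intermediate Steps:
b = -4320 (b = -6*(-10)*(-72) = 60*(-72) = -4320)
1/(Q(W) + b) = 1/(-401 - 4320) = 1/(-4721) = -1/4721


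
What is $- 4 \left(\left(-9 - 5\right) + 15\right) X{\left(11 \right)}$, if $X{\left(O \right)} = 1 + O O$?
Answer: $-488$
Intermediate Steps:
$X{\left(O \right)} = 1 + O^{2}$
$- 4 \left(\left(-9 - 5\right) + 15\right) X{\left(11 \right)} = - 4 \left(\left(-9 - 5\right) + 15\right) \left(1 + 11^{2}\right) = - 4 \left(-14 + 15\right) \left(1 + 121\right) = \left(-4\right) 1 \cdot 122 = \left(-4\right) 122 = -488$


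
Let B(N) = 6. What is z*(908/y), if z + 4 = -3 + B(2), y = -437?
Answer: 908/437 ≈ 2.0778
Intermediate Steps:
z = -1 (z = -4 + (-3 + 6) = -4 + 3 = -1)
z*(908/y) = -908/(-437) = -908*(-1)/437 = -1*(-908/437) = 908/437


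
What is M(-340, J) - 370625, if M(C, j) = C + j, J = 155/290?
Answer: -21515939/58 ≈ -3.7096e+5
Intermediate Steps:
J = 31/58 (J = 155*(1/290) = 31/58 ≈ 0.53448)
M(-340, J) - 370625 = (-340 + 31/58) - 370625 = -19689/58 - 370625 = -21515939/58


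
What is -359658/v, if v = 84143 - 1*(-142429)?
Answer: -59943/37762 ≈ -1.5874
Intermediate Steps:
v = 226572 (v = 84143 + 142429 = 226572)
-359658/v = -359658/226572 = -359658*1/226572 = -59943/37762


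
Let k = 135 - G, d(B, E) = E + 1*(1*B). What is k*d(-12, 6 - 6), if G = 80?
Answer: -660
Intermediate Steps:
d(B, E) = B + E (d(B, E) = E + 1*B = E + B = B + E)
k = 55 (k = 135 - 1*80 = 135 - 80 = 55)
k*d(-12, 6 - 6) = 55*(-12 + (6 - 6)) = 55*(-12 + 0) = 55*(-12) = -660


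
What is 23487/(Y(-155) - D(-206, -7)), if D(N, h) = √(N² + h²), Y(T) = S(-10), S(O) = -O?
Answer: -46974/8477 - 23487*√42485/42385 ≈ -119.76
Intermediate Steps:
Y(T) = 10 (Y(T) = -1*(-10) = 10)
23487/(Y(-155) - D(-206, -7)) = 23487/(10 - √((-206)² + (-7)²)) = 23487/(10 - √(42436 + 49)) = 23487/(10 - √42485)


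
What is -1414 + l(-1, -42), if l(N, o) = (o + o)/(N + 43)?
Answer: -1416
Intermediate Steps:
l(N, o) = 2*o/(43 + N) (l(N, o) = (2*o)/(43 + N) = 2*o/(43 + N))
-1414 + l(-1, -42) = -1414 + 2*(-42)/(43 - 1) = -1414 + 2*(-42)/42 = -1414 + 2*(-42)*(1/42) = -1414 - 2 = -1416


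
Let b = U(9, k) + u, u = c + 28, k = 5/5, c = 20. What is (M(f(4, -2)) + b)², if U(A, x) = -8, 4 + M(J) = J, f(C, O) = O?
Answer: 1156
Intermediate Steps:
M(J) = -4 + J
k = 1 (k = 5*(⅕) = 1)
u = 48 (u = 20 + 28 = 48)
b = 40 (b = -8 + 48 = 40)
(M(f(4, -2)) + b)² = ((-4 - 2) + 40)² = (-6 + 40)² = 34² = 1156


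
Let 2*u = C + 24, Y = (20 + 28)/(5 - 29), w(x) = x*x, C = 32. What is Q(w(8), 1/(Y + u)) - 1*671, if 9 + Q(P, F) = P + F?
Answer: -16015/26 ≈ -615.96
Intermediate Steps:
w(x) = x²
Y = -2 (Y = 48/(-24) = 48*(-1/24) = -2)
u = 28 (u = (32 + 24)/2 = (½)*56 = 28)
Q(P, F) = -9 + F + P (Q(P, F) = -9 + (P + F) = -9 + (F + P) = -9 + F + P)
Q(w(8), 1/(Y + u)) - 1*671 = (-9 + 1/(-2 + 28) + 8²) - 1*671 = (-9 + 1/26 + 64) - 671 = 1431/26 - 671 = -16015/26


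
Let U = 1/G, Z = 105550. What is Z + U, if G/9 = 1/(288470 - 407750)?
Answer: 276890/3 ≈ 92297.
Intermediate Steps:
G = -3/39760 (G = 9/(288470 - 407750) = 9/(-119280) = 9*(-1/119280) = -3/39760 ≈ -7.5453e-5)
U = -39760/3 (U = 1/(-3/39760) = -39760/3 ≈ -13253.)
Z + U = 105550 - 39760/3 = 276890/3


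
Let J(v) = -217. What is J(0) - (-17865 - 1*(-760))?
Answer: 16888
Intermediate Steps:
J(0) - (-17865 - 1*(-760)) = -217 - (-17865 - 1*(-760)) = -217 - (-17865 + 760) = -217 - 1*(-17105) = -217 + 17105 = 16888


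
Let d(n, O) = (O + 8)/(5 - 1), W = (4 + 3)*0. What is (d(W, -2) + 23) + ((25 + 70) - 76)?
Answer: 87/2 ≈ 43.500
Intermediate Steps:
W = 0 (W = 7*0 = 0)
d(n, O) = 2 + O/4 (d(n, O) = (8 + O)/4 = (8 + O)*(¼) = 2 + O/4)
(d(W, -2) + 23) + ((25 + 70) - 76) = ((2 + (¼)*(-2)) + 23) + ((25 + 70) - 76) = ((2 - ½) + 23) + (95 - 76) = (3/2 + 23) + 19 = 49/2 + 19 = 87/2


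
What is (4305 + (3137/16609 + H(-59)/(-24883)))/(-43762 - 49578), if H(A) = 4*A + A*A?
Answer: -1779202082601/38575718264980 ≈ -0.046122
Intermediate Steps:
H(A) = A² + 4*A (H(A) = 4*A + A² = A² + 4*A)
(4305 + (3137/16609 + H(-59)/(-24883)))/(-43762 - 49578) = (4305 + (3137/16609 - 59*(4 - 59)/(-24883)))/(-43762 - 49578) = (4305 + (3137*(1/16609) - 59*(-55)*(-1/24883)))/(-93340) = (4305 + (3137/16609 + 3245*(-1/24883)))*(-1/93340) = (4305 + (3137/16609 - 3245/24883))*(-1/93340) = (4305 + 24161766/413281747)*(-1/93340) = (1779202082601/413281747)*(-1/93340) = -1779202082601/38575718264980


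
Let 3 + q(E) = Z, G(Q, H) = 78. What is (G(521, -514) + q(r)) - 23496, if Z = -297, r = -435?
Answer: -23718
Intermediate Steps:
q(E) = -300 (q(E) = -3 - 297 = -300)
(G(521, -514) + q(r)) - 23496 = (78 - 300) - 23496 = -222 - 23496 = -23718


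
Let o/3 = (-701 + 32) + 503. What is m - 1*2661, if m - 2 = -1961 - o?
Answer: -4122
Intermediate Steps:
o = -498 (o = 3*((-701 + 32) + 503) = 3*(-669 + 503) = 3*(-166) = -498)
m = -1461 (m = 2 + (-1961 - 1*(-498)) = 2 + (-1961 + 498) = 2 - 1463 = -1461)
m - 1*2661 = -1461 - 1*2661 = -1461 - 2661 = -4122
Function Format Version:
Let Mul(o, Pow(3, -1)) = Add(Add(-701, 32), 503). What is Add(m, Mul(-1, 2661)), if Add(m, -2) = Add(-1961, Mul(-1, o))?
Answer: -4122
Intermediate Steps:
o = -498 (o = Mul(3, Add(Add(-701, 32), 503)) = Mul(3, Add(-669, 503)) = Mul(3, -166) = -498)
m = -1461 (m = Add(2, Add(-1961, Mul(-1, -498))) = Add(2, Add(-1961, 498)) = Add(2, -1463) = -1461)
Add(m, Mul(-1, 2661)) = Add(-1461, Mul(-1, 2661)) = Add(-1461, -2661) = -4122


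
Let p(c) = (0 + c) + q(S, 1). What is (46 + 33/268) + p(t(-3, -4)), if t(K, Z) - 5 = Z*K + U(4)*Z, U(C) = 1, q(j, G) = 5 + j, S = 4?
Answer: 18257/268 ≈ 68.123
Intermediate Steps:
t(K, Z) = 5 + Z + K*Z (t(K, Z) = 5 + (Z*K + 1*Z) = 5 + (K*Z + Z) = 5 + (Z + K*Z) = 5 + Z + K*Z)
p(c) = 9 + c (p(c) = (0 + c) + (5 + 4) = c + 9 = 9 + c)
(46 + 33/268) + p(t(-3, -4)) = (46 + 33/268) + (9 + (5 - 4 - 3*(-4))) = (46 + 33*(1/268)) + (9 + (5 - 4 + 12)) = (46 + 33/268) + (9 + 13) = 12361/268 + 22 = 18257/268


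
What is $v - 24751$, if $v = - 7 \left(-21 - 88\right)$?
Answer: $-23988$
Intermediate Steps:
$v = 763$ ($v = \left(-7\right) \left(-109\right) = 763$)
$v - 24751 = 763 - 24751 = -23988$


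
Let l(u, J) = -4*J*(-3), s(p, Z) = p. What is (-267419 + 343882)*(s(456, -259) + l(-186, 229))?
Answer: 244987452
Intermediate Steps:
l(u, J) = 12*J
(-267419 + 343882)*(s(456, -259) + l(-186, 229)) = (-267419 + 343882)*(456 + 12*229) = 76463*(456 + 2748) = 76463*3204 = 244987452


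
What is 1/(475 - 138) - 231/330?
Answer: -2349/3370 ≈ -0.69703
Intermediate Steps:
1/(475 - 138) - 231/330 = 1/337 - 231*1/330 = 1/337 - 7/10 = -2349/3370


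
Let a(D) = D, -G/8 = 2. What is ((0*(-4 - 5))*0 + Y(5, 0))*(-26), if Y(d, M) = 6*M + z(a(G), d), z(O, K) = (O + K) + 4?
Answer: 182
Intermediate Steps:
G = -16 (G = -8*2 = -16)
z(O, K) = 4 + K + O (z(O, K) = (K + O) + 4 = 4 + K + O)
Y(d, M) = -12 + d + 6*M (Y(d, M) = 6*M + (4 + d - 16) = 6*M + (-12 + d) = -12 + d + 6*M)
((0*(-4 - 5))*0 + Y(5, 0))*(-26) = ((0*(-4 - 5))*0 + (-12 + 5 + 6*0))*(-26) = ((0*(-9))*0 + (-12 + 5 + 0))*(-26) = (0*0 - 7)*(-26) = (0 - 7)*(-26) = -7*(-26) = 182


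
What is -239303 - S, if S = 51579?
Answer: -290882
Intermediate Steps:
-239303 - S = -239303 - 1*51579 = -239303 - 51579 = -290882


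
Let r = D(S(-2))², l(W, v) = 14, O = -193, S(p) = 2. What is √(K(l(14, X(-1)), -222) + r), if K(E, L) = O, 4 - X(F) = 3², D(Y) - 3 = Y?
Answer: 2*I*√42 ≈ 12.961*I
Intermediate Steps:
D(Y) = 3 + Y
X(F) = -5 (X(F) = 4 - 1*3² = 4 - 1*9 = 4 - 9 = -5)
K(E, L) = -193
r = 25 (r = (3 + 2)² = 5² = 25)
√(K(l(14, X(-1)), -222) + r) = √(-193 + 25) = √(-168) = 2*I*√42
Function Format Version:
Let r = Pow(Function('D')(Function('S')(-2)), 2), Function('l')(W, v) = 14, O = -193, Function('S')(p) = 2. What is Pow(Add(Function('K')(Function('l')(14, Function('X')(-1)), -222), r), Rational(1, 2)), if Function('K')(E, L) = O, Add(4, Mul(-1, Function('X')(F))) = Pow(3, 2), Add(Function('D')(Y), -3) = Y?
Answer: Mul(2, I, Pow(42, Rational(1, 2))) ≈ Mul(12.961, I)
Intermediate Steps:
Function('D')(Y) = Add(3, Y)
Function('X')(F) = -5 (Function('X')(F) = Add(4, Mul(-1, Pow(3, 2))) = Add(4, Mul(-1, 9)) = Add(4, -9) = -5)
Function('K')(E, L) = -193
r = 25 (r = Pow(Add(3, 2), 2) = Pow(5, 2) = 25)
Pow(Add(Function('K')(Function('l')(14, Function('X')(-1)), -222), r), Rational(1, 2)) = Pow(Add(-193, 25), Rational(1, 2)) = Pow(-168, Rational(1, 2)) = Mul(2, I, Pow(42, Rational(1, 2)))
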